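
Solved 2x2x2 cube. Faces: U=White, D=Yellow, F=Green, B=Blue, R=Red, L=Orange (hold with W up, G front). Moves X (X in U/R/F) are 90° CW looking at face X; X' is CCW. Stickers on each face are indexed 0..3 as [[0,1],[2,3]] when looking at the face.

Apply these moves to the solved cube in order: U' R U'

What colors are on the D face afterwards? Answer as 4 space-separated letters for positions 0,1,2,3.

Answer: Y B Y R

Derivation:
After move 1 (U'): U=WWWW F=OOGG R=GGRR B=RRBB L=BBOO
After move 2 (R): R=RGRG U=WOWG F=OYGY D=YBYR B=WRWB
After move 3 (U'): U=OGWW F=BBGY R=OYRG B=RGWB L=WROO
Query: D face = YBYR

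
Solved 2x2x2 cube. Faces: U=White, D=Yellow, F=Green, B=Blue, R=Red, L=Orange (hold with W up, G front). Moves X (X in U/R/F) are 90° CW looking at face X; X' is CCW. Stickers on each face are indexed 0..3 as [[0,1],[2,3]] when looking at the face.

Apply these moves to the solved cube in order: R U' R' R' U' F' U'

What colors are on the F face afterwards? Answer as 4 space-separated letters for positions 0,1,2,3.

Answer: Y W W G

Derivation:
After move 1 (R): R=RRRR U=WGWG F=GYGY D=YBYB B=WBWB
After move 2 (U'): U=GGWW F=OOGY R=GYRR B=RRWB L=WBOO
After move 3 (R'): R=YRGR U=GWWR F=OGGW D=YOYY B=BRBB
After move 4 (R'): R=RRYG U=GBWB F=OWGR D=YGYW B=YROB
After move 5 (U'): U=BBGW F=WBGR R=OWYG B=RROB L=YROO
After move 6 (F'): F=BRWG U=BBOY R=GWYG D=ROYW L=YWOG
After move 7 (U'): U=BYBO F=YWWG R=BRYG B=GWOB L=RROG
Query: F face = YWWG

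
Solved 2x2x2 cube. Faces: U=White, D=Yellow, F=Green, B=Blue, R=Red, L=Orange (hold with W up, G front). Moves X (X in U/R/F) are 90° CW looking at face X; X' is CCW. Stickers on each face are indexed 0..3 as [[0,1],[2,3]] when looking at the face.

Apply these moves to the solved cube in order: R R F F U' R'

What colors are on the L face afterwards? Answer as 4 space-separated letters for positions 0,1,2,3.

After move 1 (R): R=RRRR U=WGWG F=GYGY D=YBYB B=WBWB
After move 2 (R): R=RRRR U=WYWY F=GBGB D=YWYW B=GBGB
After move 3 (F): F=GGBB U=WYOO R=WRYR D=RRYW L=OYOW
After move 4 (F): F=BGBG U=WYWY R=OROR D=YWYW L=OROR
After move 5 (U'): U=YYWW F=ORBG R=BGOR B=ORGB L=GBOR
After move 6 (R'): R=GRBO U=YGWO F=OYBW D=YRYG B=WRWB
Query: L face = GBOR

Answer: G B O R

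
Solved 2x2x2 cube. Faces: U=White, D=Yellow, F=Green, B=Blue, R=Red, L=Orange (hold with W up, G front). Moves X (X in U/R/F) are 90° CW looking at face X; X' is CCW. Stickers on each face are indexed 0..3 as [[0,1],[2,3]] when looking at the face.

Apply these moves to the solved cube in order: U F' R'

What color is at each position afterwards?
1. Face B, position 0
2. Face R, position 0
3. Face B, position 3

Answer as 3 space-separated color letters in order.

After move 1 (U): U=WWWW F=RRGG R=BBRR B=OOBB L=GGOO
After move 2 (F'): F=RGRG U=WWBR R=YBYR D=GOYY L=GWOW
After move 3 (R'): R=BRYY U=WBBO F=RWRR D=GGYG B=YOOB
Query 1: B[0] = Y
Query 2: R[0] = B
Query 3: B[3] = B

Answer: Y B B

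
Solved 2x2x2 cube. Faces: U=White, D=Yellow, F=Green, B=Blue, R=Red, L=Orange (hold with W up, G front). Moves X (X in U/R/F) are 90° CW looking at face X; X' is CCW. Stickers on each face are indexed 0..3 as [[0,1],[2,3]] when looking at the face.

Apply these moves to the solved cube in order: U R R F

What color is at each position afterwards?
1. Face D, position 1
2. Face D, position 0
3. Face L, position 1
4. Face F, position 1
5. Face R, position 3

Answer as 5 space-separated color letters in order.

Answer: R B Y R B

Derivation:
After move 1 (U): U=WWWW F=RRGG R=BBRR B=OOBB L=GGOO
After move 2 (R): R=RBRB U=WRWG F=RYGY D=YBYO B=WOWB
After move 3 (R): R=RRBB U=WYWY F=RBGO D=YWYW B=GORB
After move 4 (F): F=GROB U=WYOG R=WRYB D=BRYW L=GYOW
Query 1: D[1] = R
Query 2: D[0] = B
Query 3: L[1] = Y
Query 4: F[1] = R
Query 5: R[3] = B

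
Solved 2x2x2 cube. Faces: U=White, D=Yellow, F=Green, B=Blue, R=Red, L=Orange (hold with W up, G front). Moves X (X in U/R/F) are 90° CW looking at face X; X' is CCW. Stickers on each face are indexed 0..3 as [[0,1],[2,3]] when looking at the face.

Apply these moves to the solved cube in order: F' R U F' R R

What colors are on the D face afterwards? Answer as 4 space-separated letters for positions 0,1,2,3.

After move 1 (F'): F=GGGG U=WWRR R=YRYR D=OOYY L=OWOW
After move 2 (R): R=YYRR U=WGRG F=GOGY D=OBYB B=RBWB
After move 3 (U): U=RWGG F=YYGY R=RBRR B=OWWB L=GOOW
After move 4 (F'): F=YYYG U=RWRR R=BBOR D=OWYB L=GGOG
After move 5 (R): R=OBRB U=RYRG F=YWYB D=OWYO B=RWWB
After move 6 (R): R=ROBB U=RWRB F=YWYO D=OWYR B=GWYB
Query: D face = OWYR

Answer: O W Y R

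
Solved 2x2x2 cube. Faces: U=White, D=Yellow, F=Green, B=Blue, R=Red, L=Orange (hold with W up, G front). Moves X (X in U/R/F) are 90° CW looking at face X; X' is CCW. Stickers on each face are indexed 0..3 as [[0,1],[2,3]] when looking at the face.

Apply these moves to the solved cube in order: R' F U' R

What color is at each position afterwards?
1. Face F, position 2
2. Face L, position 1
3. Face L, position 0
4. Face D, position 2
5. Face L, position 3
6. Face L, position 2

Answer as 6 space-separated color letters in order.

After move 1 (R'): R=RRRR U=WBWB F=GWGW D=YGYG B=YBYB
After move 2 (F): F=GGWW U=WBOO R=WRBR D=RRYG L=OYOG
After move 3 (U'): U=BOWO F=OYWW R=GGBR B=WRYB L=YBOG
After move 4 (R): R=BGRG U=BYWW F=ORWG D=RYYW B=OROB
Query 1: F[2] = W
Query 2: L[1] = B
Query 3: L[0] = Y
Query 4: D[2] = Y
Query 5: L[3] = G
Query 6: L[2] = O

Answer: W B Y Y G O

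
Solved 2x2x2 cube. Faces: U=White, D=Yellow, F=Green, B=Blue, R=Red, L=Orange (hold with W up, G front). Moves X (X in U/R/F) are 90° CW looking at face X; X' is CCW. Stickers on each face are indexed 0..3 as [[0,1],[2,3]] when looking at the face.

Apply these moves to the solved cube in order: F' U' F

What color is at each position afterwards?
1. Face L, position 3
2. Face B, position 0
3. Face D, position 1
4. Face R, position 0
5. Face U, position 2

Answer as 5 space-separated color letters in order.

Answer: O Y G W W

Derivation:
After move 1 (F'): F=GGGG U=WWRR R=YRYR D=OOYY L=OWOW
After move 2 (U'): U=WRWR F=OWGG R=GGYR B=YRBB L=BBOW
After move 3 (F): F=GOGW U=WRWB R=WGRR D=YGYY L=BOOO
Query 1: L[3] = O
Query 2: B[0] = Y
Query 3: D[1] = G
Query 4: R[0] = W
Query 5: U[2] = W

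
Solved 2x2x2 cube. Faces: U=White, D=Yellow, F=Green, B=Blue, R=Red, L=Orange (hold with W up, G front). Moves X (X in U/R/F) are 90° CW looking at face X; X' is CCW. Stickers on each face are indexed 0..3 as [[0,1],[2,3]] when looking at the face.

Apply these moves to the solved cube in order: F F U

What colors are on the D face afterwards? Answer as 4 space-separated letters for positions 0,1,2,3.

Answer: W W Y Y

Derivation:
After move 1 (F): F=GGGG U=WWOO R=WRWR D=RRYY L=OYOY
After move 2 (F): F=GGGG U=WWYY R=OROR D=WWYY L=OROR
After move 3 (U): U=YWYW F=ORGG R=BBOR B=ORBB L=GGOR
Query: D face = WWYY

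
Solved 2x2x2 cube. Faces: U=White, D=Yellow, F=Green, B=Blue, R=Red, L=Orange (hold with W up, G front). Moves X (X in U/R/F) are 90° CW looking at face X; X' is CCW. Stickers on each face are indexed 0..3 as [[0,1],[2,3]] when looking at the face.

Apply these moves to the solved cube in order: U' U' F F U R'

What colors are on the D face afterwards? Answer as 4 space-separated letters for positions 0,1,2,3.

Answer: W O Y B

Derivation:
After move 1 (U'): U=WWWW F=OOGG R=GGRR B=RRBB L=BBOO
After move 2 (U'): U=WWWW F=BBGG R=OORR B=GGBB L=RROO
After move 3 (F): F=GBGB U=WWOR R=WOWR D=ROYY L=RYOY
After move 4 (F): F=GGBB U=WWYY R=OORR D=WWYY L=RROO
After move 5 (U): U=YWYW F=OOBB R=GGRR B=RRBB L=GGOO
After move 6 (R'): R=GRGR U=YBYR F=OWBW D=WOYB B=YRWB
Query: D face = WOYB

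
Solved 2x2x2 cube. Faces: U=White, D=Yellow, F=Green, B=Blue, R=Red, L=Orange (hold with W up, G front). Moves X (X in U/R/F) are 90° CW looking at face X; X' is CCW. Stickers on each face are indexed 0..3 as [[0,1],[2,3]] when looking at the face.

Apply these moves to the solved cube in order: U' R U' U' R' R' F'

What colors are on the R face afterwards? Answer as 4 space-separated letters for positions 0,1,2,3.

After move 1 (U'): U=WWWW F=OOGG R=GGRR B=RRBB L=BBOO
After move 2 (R): R=RGRG U=WOWG F=OYGY D=YBYR B=WRWB
After move 3 (U'): U=OGWW F=BBGY R=OYRG B=RGWB L=WROO
After move 4 (U'): U=GWOW F=WRGY R=BBRG B=OYWB L=RGOO
After move 5 (R'): R=BGBR U=GWOO F=WWGW D=YRYY B=RYBB
After move 6 (R'): R=GRBB U=GBOR F=WWGO D=YWYW B=YYRB
After move 7 (F'): F=WOWG U=GBGB R=WRYB D=GOYW L=RROO
Query: R face = WRYB

Answer: W R Y B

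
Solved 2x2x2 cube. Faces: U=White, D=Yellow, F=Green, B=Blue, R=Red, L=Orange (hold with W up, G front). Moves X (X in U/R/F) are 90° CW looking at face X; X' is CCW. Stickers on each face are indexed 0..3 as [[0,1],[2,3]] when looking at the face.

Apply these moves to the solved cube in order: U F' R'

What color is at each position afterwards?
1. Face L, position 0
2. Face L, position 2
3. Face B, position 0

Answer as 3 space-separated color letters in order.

Answer: G O Y

Derivation:
After move 1 (U): U=WWWW F=RRGG R=BBRR B=OOBB L=GGOO
After move 2 (F'): F=RGRG U=WWBR R=YBYR D=GOYY L=GWOW
After move 3 (R'): R=BRYY U=WBBO F=RWRR D=GGYG B=YOOB
Query 1: L[0] = G
Query 2: L[2] = O
Query 3: B[0] = Y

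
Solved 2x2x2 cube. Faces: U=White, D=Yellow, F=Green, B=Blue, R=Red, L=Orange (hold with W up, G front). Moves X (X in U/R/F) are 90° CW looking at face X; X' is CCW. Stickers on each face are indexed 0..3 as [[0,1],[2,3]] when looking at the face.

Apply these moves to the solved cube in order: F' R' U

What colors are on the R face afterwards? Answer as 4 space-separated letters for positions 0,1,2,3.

Answer: Y B Y Y

Derivation:
After move 1 (F'): F=GGGG U=WWRR R=YRYR D=OOYY L=OWOW
After move 2 (R'): R=RRYY U=WBRB F=GWGR D=OGYG B=YBOB
After move 3 (U): U=RWBB F=RRGR R=YBYY B=OWOB L=GWOW
Query: R face = YBYY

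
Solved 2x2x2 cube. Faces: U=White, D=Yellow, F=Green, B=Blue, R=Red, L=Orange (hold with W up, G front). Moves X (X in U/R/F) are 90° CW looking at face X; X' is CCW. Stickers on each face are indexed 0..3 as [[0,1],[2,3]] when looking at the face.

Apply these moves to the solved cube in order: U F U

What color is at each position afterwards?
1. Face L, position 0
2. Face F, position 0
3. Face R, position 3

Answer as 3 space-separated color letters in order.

Answer: G W R

Derivation:
After move 1 (U): U=WWWW F=RRGG R=BBRR B=OOBB L=GGOO
After move 2 (F): F=GRGR U=WWOG R=WBWR D=RBYY L=GYOY
After move 3 (U): U=OWGW F=WBGR R=OOWR B=GYBB L=GROY
Query 1: L[0] = G
Query 2: F[0] = W
Query 3: R[3] = R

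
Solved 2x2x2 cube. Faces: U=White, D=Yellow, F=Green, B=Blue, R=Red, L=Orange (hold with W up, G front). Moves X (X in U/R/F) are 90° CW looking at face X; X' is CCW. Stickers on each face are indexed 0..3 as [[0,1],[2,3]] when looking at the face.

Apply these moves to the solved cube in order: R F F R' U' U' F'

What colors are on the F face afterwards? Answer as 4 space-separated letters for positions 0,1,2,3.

After move 1 (R): R=RRRR U=WGWG F=GYGY D=YBYB B=WBWB
After move 2 (F): F=GGYY U=WGOO R=WRGR D=RRYB L=OYOB
After move 3 (F): F=YGYG U=WGBY R=OROR D=GWYB L=OROR
After move 4 (R'): R=RROO U=WWBW F=YGYY D=GGYG B=BBWB
After move 5 (U'): U=WWWB F=ORYY R=YGOO B=RRWB L=BBOR
After move 6 (U'): U=WBWW F=BBYY R=OROO B=YGWB L=RROR
After move 7 (F'): F=BYBY U=WBOO R=GRGO D=RRYG L=RWOW
Query: F face = BYBY

Answer: B Y B Y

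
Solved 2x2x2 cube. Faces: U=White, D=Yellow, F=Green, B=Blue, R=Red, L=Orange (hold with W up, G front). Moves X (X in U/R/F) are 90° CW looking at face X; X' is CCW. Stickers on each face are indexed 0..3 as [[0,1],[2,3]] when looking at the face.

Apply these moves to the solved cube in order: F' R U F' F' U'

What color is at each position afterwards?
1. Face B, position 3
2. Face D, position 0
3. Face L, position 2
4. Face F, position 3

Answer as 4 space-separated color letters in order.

Answer: B G O Y

Derivation:
After move 1 (F'): F=GGGG U=WWRR R=YRYR D=OOYY L=OWOW
After move 2 (R): R=YYRR U=WGRG F=GOGY D=OBYB B=RBWB
After move 3 (U): U=RWGG F=YYGY R=RBRR B=OWWB L=GOOW
After move 4 (F'): F=YYYG U=RWRR R=BBOR D=OWYB L=GGOG
After move 5 (F'): F=YGYY U=RWBO R=WBOR D=GGYB L=GROR
After move 6 (U'): U=WORB F=GRYY R=YGOR B=WBWB L=OWOR
Query 1: B[3] = B
Query 2: D[0] = G
Query 3: L[2] = O
Query 4: F[3] = Y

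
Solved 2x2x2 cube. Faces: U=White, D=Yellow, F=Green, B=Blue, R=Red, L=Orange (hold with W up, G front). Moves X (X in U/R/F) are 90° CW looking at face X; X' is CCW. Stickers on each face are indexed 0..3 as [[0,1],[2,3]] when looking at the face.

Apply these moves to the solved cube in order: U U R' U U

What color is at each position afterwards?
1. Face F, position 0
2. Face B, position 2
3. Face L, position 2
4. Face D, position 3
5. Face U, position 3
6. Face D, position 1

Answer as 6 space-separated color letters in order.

After move 1 (U): U=WWWW F=RRGG R=BBRR B=OOBB L=GGOO
After move 2 (U): U=WWWW F=BBGG R=OORR B=GGBB L=RROO
After move 3 (R'): R=OROR U=WBWG F=BWGW D=YBYG B=YGYB
After move 4 (U): U=WWGB F=ORGW R=YGOR B=RRYB L=BWOO
After move 5 (U): U=GWBW F=YGGW R=RROR B=BWYB L=OROO
Query 1: F[0] = Y
Query 2: B[2] = Y
Query 3: L[2] = O
Query 4: D[3] = G
Query 5: U[3] = W
Query 6: D[1] = B

Answer: Y Y O G W B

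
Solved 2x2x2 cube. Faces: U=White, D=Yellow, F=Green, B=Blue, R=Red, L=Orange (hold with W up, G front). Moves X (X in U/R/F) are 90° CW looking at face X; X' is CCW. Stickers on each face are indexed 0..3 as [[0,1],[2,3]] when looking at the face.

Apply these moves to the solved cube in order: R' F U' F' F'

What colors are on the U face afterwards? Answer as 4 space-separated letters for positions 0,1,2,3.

Answer: B O R R

Derivation:
After move 1 (R'): R=RRRR U=WBWB F=GWGW D=YGYG B=YBYB
After move 2 (F): F=GGWW U=WBOO R=WRBR D=RRYG L=OYOG
After move 3 (U'): U=BOWO F=OYWW R=GGBR B=WRYB L=YBOG
After move 4 (F'): F=YWOW U=BOGB R=RGRR D=BGYG L=YOOW
After move 5 (F'): F=WWYO U=BORR R=GGBR D=OWYG L=YBOG
Query: U face = BORR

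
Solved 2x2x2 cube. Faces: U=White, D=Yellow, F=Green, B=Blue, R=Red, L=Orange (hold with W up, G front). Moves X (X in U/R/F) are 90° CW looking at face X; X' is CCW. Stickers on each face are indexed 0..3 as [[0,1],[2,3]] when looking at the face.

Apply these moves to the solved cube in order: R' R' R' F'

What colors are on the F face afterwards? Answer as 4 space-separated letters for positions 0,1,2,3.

Answer: Y Y G G

Derivation:
After move 1 (R'): R=RRRR U=WBWB F=GWGW D=YGYG B=YBYB
After move 2 (R'): R=RRRR U=WYWY F=GBGB D=YWYW B=GBGB
After move 3 (R'): R=RRRR U=WGWG F=GYGY D=YBYB B=WBWB
After move 4 (F'): F=YYGG U=WGRR R=BRYR D=OOYB L=OGOW
Query: F face = YYGG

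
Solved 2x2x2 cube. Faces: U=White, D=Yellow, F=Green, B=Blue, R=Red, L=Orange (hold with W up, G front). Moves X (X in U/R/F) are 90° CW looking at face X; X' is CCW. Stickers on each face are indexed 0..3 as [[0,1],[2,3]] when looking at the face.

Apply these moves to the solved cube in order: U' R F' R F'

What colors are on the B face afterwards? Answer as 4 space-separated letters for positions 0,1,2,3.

After move 1 (U'): U=WWWW F=OOGG R=GGRR B=RRBB L=BBOO
After move 2 (R): R=RGRG U=WOWG F=OYGY D=YBYR B=WRWB
After move 3 (F'): F=YYOG U=WORR R=BGYG D=BOYR L=BGOW
After move 4 (R): R=YBGG U=WYRG F=YOOR D=BWYW B=RROB
After move 5 (F'): F=ORYO U=WYYG R=WBBG D=GWYW L=BGOR
Query: B face = RROB

Answer: R R O B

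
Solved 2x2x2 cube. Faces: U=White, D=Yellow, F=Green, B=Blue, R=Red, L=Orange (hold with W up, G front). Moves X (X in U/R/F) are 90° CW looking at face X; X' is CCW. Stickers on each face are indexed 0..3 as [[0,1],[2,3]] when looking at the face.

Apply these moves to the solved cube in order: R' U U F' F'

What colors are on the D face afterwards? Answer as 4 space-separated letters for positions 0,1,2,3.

Answer: W B Y G

Derivation:
After move 1 (R'): R=RRRR U=WBWB F=GWGW D=YGYG B=YBYB
After move 2 (U): U=WWBB F=RRGW R=YBRR B=OOYB L=GWOO
After move 3 (U): U=BWBW F=YBGW R=OORR B=GWYB L=RROO
After move 4 (F'): F=BWYG U=BWOR R=GOYR D=ROYG L=RWOB
After move 5 (F'): F=WGBY U=BWGY R=OORR D=WBYG L=RROO
Query: D face = WBYG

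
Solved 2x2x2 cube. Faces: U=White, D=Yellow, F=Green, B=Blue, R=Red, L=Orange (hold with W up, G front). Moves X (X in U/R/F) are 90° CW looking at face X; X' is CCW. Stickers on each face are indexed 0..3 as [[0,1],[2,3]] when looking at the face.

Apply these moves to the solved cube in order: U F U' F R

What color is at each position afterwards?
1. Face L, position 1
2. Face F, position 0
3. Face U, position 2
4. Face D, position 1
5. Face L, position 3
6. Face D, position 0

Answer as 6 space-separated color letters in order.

Answer: R G Y B B W

Derivation:
After move 1 (U): U=WWWW F=RRGG R=BBRR B=OOBB L=GGOO
After move 2 (F): F=GRGR U=WWOG R=WBWR D=RBYY L=GYOY
After move 3 (U'): U=WGWO F=GYGR R=GRWR B=WBBB L=OOOY
After move 4 (F): F=GGRY U=WGYO R=WROR D=WGYY L=OROB
After move 5 (R): R=OWRR U=WGYY F=GGRY D=WBYW B=OBGB
Query 1: L[1] = R
Query 2: F[0] = G
Query 3: U[2] = Y
Query 4: D[1] = B
Query 5: L[3] = B
Query 6: D[0] = W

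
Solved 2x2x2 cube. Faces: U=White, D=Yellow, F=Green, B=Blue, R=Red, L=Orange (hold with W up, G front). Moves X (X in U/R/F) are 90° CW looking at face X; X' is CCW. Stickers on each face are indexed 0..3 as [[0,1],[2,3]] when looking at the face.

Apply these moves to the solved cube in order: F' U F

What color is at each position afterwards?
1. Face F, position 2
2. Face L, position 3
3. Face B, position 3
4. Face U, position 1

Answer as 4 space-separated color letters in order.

After move 1 (F'): F=GGGG U=WWRR R=YRYR D=OOYY L=OWOW
After move 2 (U): U=RWRW F=YRGG R=BBYR B=OWBB L=GGOW
After move 3 (F): F=GYGR U=RWWG R=RBWR D=YBYY L=GOOO
Query 1: F[2] = G
Query 2: L[3] = O
Query 3: B[3] = B
Query 4: U[1] = W

Answer: G O B W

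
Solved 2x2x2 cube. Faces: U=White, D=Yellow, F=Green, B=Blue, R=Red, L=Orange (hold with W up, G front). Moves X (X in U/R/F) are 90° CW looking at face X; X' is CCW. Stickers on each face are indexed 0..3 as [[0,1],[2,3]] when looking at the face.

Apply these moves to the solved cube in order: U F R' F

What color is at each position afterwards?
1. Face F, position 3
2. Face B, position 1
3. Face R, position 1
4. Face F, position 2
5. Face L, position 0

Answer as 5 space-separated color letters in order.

After move 1 (U): U=WWWW F=RRGG R=BBRR B=OOBB L=GGOO
After move 2 (F): F=GRGR U=WWOG R=WBWR D=RBYY L=GYOY
After move 3 (R'): R=BRWW U=WBOO F=GWGG D=RRYR B=YOBB
After move 4 (F): F=GGGW U=WBYY R=OROW D=WBYR L=GROR
Query 1: F[3] = W
Query 2: B[1] = O
Query 3: R[1] = R
Query 4: F[2] = G
Query 5: L[0] = G

Answer: W O R G G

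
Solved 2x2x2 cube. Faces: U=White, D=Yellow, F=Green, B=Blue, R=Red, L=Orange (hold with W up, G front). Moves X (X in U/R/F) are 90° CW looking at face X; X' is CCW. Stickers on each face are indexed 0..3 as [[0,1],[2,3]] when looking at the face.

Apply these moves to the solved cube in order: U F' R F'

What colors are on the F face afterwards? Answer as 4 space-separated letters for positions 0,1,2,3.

After move 1 (U): U=WWWW F=RRGG R=BBRR B=OOBB L=GGOO
After move 2 (F'): F=RGRG U=WWBR R=YBYR D=GOYY L=GWOW
After move 3 (R): R=YYRB U=WGBG F=RORY D=GBYO B=ROWB
After move 4 (F'): F=OYRR U=WGYR R=BYGB D=WWYO L=GGOB
Query: F face = OYRR

Answer: O Y R R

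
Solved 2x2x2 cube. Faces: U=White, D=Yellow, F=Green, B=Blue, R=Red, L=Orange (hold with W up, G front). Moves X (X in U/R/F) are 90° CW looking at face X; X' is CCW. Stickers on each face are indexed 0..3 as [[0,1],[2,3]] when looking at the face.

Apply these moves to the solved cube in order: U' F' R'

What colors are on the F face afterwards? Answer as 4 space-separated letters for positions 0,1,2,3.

Answer: O W O R

Derivation:
After move 1 (U'): U=WWWW F=OOGG R=GGRR B=RRBB L=BBOO
After move 2 (F'): F=OGOG U=WWGR R=YGYR D=BOYY L=BWOW
After move 3 (R'): R=GRYY U=WBGR F=OWOR D=BGYG B=YROB
Query: F face = OWOR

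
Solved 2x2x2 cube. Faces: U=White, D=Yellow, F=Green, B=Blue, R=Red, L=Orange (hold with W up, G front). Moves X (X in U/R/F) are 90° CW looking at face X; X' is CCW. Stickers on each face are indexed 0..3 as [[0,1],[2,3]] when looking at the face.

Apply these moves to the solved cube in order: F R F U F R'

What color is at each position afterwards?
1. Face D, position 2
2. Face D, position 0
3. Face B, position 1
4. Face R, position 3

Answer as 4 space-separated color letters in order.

Answer: Y G R G

Derivation:
After move 1 (F): F=GGGG U=WWOO R=WRWR D=RRYY L=OYOY
After move 2 (R): R=WWRR U=WGOG F=GRGY D=RBYB B=OBWB
After move 3 (F): F=GGYR U=WGYY R=OWGR D=RWYB L=OROB
After move 4 (U): U=YWYG F=OWYR R=OBGR B=ORWB L=GGOB
After move 5 (F): F=YORW U=YWBG R=YBGR D=GOYB L=GROW
After move 6 (R'): R=BRYG U=YWBO F=YWRG D=GOYW B=BROB
Query 1: D[2] = Y
Query 2: D[0] = G
Query 3: B[1] = R
Query 4: R[3] = G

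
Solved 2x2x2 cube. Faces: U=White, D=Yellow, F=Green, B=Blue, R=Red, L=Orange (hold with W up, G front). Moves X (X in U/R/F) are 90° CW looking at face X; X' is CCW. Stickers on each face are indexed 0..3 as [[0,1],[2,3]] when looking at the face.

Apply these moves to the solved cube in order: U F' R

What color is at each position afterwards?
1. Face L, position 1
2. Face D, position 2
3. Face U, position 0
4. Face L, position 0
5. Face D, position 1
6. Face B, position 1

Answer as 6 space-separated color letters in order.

Answer: W Y W G B O

Derivation:
After move 1 (U): U=WWWW F=RRGG R=BBRR B=OOBB L=GGOO
After move 2 (F'): F=RGRG U=WWBR R=YBYR D=GOYY L=GWOW
After move 3 (R): R=YYRB U=WGBG F=RORY D=GBYO B=ROWB
Query 1: L[1] = W
Query 2: D[2] = Y
Query 3: U[0] = W
Query 4: L[0] = G
Query 5: D[1] = B
Query 6: B[1] = O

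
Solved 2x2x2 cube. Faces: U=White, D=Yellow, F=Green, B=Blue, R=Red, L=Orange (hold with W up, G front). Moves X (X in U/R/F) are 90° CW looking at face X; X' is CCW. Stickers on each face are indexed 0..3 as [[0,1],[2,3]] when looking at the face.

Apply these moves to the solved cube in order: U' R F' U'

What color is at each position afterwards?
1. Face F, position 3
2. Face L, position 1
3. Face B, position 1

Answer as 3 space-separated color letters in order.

Answer: G R G

Derivation:
After move 1 (U'): U=WWWW F=OOGG R=GGRR B=RRBB L=BBOO
After move 2 (R): R=RGRG U=WOWG F=OYGY D=YBYR B=WRWB
After move 3 (F'): F=YYOG U=WORR R=BGYG D=BOYR L=BGOW
After move 4 (U'): U=ORWR F=BGOG R=YYYG B=BGWB L=WROW
Query 1: F[3] = G
Query 2: L[1] = R
Query 3: B[1] = G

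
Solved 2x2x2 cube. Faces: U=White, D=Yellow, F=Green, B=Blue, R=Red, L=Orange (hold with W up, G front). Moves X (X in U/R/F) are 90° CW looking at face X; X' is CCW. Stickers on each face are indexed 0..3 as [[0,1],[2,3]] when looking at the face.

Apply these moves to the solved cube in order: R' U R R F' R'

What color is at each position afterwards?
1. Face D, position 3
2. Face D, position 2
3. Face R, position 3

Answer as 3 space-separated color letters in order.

Answer: G Y Y

Derivation:
After move 1 (R'): R=RRRR U=WBWB F=GWGW D=YGYG B=YBYB
After move 2 (U): U=WWBB F=RRGW R=YBRR B=OOYB L=GWOO
After move 3 (R): R=RYRB U=WRBW F=RGGG D=YYYO B=BOWB
After move 4 (R): R=RRBY U=WGBG F=RYGO D=YWYB B=WORB
After move 5 (F'): F=YORG U=WGRB R=WRYY D=WOYB L=GGOB
After move 6 (R'): R=RYWY U=WRRW F=YGRB D=WOYG B=BOOB
Query 1: D[3] = G
Query 2: D[2] = Y
Query 3: R[3] = Y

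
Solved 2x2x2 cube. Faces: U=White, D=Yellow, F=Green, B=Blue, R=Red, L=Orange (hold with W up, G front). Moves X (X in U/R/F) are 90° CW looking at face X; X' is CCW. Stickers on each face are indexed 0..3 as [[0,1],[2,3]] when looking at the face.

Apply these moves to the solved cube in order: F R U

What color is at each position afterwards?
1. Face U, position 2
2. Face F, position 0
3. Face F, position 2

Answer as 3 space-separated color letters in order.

Answer: G W G

Derivation:
After move 1 (F): F=GGGG U=WWOO R=WRWR D=RRYY L=OYOY
After move 2 (R): R=WWRR U=WGOG F=GRGY D=RBYB B=OBWB
After move 3 (U): U=OWGG F=WWGY R=OBRR B=OYWB L=GROY
Query 1: U[2] = G
Query 2: F[0] = W
Query 3: F[2] = G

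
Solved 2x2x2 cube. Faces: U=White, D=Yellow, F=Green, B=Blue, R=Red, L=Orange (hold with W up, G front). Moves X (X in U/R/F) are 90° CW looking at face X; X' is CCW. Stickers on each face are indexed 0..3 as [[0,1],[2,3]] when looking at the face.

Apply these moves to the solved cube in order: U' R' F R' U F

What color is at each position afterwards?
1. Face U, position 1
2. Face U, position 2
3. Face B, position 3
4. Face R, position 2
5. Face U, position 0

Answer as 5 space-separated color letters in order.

After move 1 (U'): U=WWWW F=OOGG R=GGRR B=RRBB L=BBOO
After move 2 (R'): R=GRGR U=WBWR F=OWGW D=YOYG B=YRYB
After move 3 (F): F=GOWW U=WBOB R=WRRR D=GGYG L=BYOO
After move 4 (R'): R=RRWR U=WYOY F=GBWB D=GOYW B=GRGB
After move 5 (U): U=OWYY F=RRWB R=GRWR B=BYGB L=GBOO
After move 6 (F): F=WRBR U=OWOB R=YRYR D=WGYW L=GGOO
Query 1: U[1] = W
Query 2: U[2] = O
Query 3: B[3] = B
Query 4: R[2] = Y
Query 5: U[0] = O

Answer: W O B Y O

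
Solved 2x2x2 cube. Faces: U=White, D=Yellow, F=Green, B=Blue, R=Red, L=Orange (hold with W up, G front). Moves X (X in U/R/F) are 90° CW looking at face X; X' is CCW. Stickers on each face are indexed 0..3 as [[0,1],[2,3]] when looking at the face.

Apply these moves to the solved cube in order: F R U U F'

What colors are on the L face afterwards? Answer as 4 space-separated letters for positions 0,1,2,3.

After move 1 (F): F=GGGG U=WWOO R=WRWR D=RRYY L=OYOY
After move 2 (R): R=WWRR U=WGOG F=GRGY D=RBYB B=OBWB
After move 3 (U): U=OWGG F=WWGY R=OBRR B=OYWB L=GROY
After move 4 (U): U=GOGW F=OBGY R=OYRR B=GRWB L=WWOY
After move 5 (F'): F=BYOG U=GOOR R=BYRR D=WYYB L=WWOG
Query: L face = WWOG

Answer: W W O G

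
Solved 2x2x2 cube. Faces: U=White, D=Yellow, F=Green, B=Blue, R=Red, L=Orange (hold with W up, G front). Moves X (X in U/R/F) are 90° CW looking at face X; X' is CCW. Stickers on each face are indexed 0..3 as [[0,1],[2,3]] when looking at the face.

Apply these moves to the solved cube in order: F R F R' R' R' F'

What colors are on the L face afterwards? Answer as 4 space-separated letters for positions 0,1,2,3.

Answer: O R O Y

Derivation:
After move 1 (F): F=GGGG U=WWOO R=WRWR D=RRYY L=OYOY
After move 2 (R): R=WWRR U=WGOG F=GRGY D=RBYB B=OBWB
After move 3 (F): F=GGYR U=WGYY R=OWGR D=RWYB L=OROB
After move 4 (R'): R=WROG U=WWYO F=GGYY D=RGYR B=BBWB
After move 5 (R'): R=RGWO U=WWYB F=GWYO D=RGYY B=RBGB
After move 6 (R'): R=GORW U=WGYR F=GWYB D=RWYO B=YBGB
After move 7 (F'): F=WBGY U=WGGR R=WORW D=RBYO L=OROY
Query: L face = OROY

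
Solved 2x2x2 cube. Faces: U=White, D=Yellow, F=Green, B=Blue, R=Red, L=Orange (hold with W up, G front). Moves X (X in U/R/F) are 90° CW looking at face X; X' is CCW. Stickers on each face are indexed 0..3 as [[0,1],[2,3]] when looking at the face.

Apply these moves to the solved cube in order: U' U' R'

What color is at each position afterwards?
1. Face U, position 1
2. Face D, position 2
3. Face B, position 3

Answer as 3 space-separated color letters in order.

Answer: B Y B

Derivation:
After move 1 (U'): U=WWWW F=OOGG R=GGRR B=RRBB L=BBOO
After move 2 (U'): U=WWWW F=BBGG R=OORR B=GGBB L=RROO
After move 3 (R'): R=OROR U=WBWG F=BWGW D=YBYG B=YGYB
Query 1: U[1] = B
Query 2: D[2] = Y
Query 3: B[3] = B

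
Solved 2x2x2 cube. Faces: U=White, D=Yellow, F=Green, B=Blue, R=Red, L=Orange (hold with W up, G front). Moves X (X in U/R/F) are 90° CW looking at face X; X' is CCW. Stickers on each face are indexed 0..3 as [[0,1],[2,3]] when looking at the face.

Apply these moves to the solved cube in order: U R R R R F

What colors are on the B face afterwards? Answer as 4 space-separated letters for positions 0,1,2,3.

Answer: O O B B

Derivation:
After move 1 (U): U=WWWW F=RRGG R=BBRR B=OOBB L=GGOO
After move 2 (R): R=RBRB U=WRWG F=RYGY D=YBYO B=WOWB
After move 3 (R): R=RRBB U=WYWY F=RBGO D=YWYW B=GORB
After move 4 (R): R=BRBR U=WBWO F=RWGW D=YRYG B=YOYB
After move 5 (R): R=BBRR U=WWWW F=RRGG D=YYYY B=OOBB
After move 6 (F): F=GRGR U=WWOG R=WBWR D=RBYY L=GYOY
Query: B face = OOBB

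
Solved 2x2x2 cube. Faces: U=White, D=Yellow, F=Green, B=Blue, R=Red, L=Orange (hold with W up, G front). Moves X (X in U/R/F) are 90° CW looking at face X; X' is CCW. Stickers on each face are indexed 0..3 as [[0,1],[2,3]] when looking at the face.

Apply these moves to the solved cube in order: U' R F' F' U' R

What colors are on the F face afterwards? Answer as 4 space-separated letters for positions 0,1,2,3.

After move 1 (U'): U=WWWW F=OOGG R=GGRR B=RRBB L=BBOO
After move 2 (R): R=RGRG U=WOWG F=OYGY D=YBYR B=WRWB
After move 3 (F'): F=YYOG U=WORR R=BGYG D=BOYR L=BGOW
After move 4 (F'): F=YGYO U=WOBY R=OGBG D=GWYR L=BROR
After move 5 (U'): U=OYWB F=BRYO R=YGBG B=OGWB L=WROR
After move 6 (R): R=BYGG U=ORWO F=BWYR D=GWYO B=BGYB
Query: F face = BWYR

Answer: B W Y R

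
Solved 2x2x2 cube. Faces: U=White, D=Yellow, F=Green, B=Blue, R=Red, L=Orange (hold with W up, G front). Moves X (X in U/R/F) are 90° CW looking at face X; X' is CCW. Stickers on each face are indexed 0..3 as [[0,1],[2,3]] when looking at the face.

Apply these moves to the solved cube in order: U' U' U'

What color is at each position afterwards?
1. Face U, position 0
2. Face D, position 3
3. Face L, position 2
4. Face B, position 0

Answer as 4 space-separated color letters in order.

After move 1 (U'): U=WWWW F=OOGG R=GGRR B=RRBB L=BBOO
After move 2 (U'): U=WWWW F=BBGG R=OORR B=GGBB L=RROO
After move 3 (U'): U=WWWW F=RRGG R=BBRR B=OOBB L=GGOO
Query 1: U[0] = W
Query 2: D[3] = Y
Query 3: L[2] = O
Query 4: B[0] = O

Answer: W Y O O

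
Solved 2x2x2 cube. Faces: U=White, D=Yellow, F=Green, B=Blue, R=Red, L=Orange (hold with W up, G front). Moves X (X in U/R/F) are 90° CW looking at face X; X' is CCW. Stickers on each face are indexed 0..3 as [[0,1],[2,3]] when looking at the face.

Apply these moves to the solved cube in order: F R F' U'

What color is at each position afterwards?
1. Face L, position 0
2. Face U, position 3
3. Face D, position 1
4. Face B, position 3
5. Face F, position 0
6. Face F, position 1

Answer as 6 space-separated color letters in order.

Answer: O W Y B O G

Derivation:
After move 1 (F): F=GGGG U=WWOO R=WRWR D=RRYY L=OYOY
After move 2 (R): R=WWRR U=WGOG F=GRGY D=RBYB B=OBWB
After move 3 (F'): F=RYGG U=WGWR R=BWRR D=YYYB L=OGOO
After move 4 (U'): U=GRWW F=OGGG R=RYRR B=BWWB L=OBOO
Query 1: L[0] = O
Query 2: U[3] = W
Query 3: D[1] = Y
Query 4: B[3] = B
Query 5: F[0] = O
Query 6: F[1] = G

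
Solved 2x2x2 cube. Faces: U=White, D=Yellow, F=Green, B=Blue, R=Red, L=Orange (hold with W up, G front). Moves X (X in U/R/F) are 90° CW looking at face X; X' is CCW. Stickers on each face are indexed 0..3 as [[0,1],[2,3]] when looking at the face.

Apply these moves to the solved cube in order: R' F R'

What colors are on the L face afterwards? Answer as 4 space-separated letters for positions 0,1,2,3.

Answer: O Y O G

Derivation:
After move 1 (R'): R=RRRR U=WBWB F=GWGW D=YGYG B=YBYB
After move 2 (F): F=GGWW U=WBOO R=WRBR D=RRYG L=OYOG
After move 3 (R'): R=RRWB U=WYOY F=GBWO D=RGYW B=GBRB
Query: L face = OYOG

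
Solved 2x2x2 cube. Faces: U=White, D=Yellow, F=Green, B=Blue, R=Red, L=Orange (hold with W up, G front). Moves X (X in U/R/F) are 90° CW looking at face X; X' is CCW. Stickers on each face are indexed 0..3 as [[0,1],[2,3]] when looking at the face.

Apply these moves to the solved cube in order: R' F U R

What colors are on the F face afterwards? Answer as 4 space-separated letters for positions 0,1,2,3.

Answer: W R W G

Derivation:
After move 1 (R'): R=RRRR U=WBWB F=GWGW D=YGYG B=YBYB
After move 2 (F): F=GGWW U=WBOO R=WRBR D=RRYG L=OYOG
After move 3 (U): U=OWOB F=WRWW R=YBBR B=OYYB L=GGOG
After move 4 (R): R=BYRB U=OROW F=WRWG D=RYYO B=BYWB
Query: F face = WRWG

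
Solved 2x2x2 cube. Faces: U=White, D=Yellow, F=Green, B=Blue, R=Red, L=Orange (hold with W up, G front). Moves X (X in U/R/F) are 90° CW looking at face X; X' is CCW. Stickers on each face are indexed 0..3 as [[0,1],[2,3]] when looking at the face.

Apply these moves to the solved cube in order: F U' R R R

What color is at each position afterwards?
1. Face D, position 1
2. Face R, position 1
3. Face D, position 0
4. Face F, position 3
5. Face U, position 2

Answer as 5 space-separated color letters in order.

Answer: Y R R O W

Derivation:
After move 1 (F): F=GGGG U=WWOO R=WRWR D=RRYY L=OYOY
After move 2 (U'): U=WOWO F=OYGG R=GGWR B=WRBB L=BBOY
After move 3 (R): R=WGRG U=WYWG F=ORGY D=RBYW B=OROB
After move 4 (R): R=RWGG U=WRWY F=OBGW D=ROYO B=GRYB
After move 5 (R): R=GRGW U=WBWW F=OOGO D=RYYG B=YRRB
Query 1: D[1] = Y
Query 2: R[1] = R
Query 3: D[0] = R
Query 4: F[3] = O
Query 5: U[2] = W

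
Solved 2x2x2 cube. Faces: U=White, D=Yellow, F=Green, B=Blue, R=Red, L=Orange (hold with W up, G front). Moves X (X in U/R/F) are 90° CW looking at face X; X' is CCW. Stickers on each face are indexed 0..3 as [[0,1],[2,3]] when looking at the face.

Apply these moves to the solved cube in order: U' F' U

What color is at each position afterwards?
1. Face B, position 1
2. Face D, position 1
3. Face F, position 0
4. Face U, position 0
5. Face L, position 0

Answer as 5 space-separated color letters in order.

After move 1 (U'): U=WWWW F=OOGG R=GGRR B=RRBB L=BBOO
After move 2 (F'): F=OGOG U=WWGR R=YGYR D=BOYY L=BWOW
After move 3 (U): U=GWRW F=YGOG R=RRYR B=BWBB L=OGOW
Query 1: B[1] = W
Query 2: D[1] = O
Query 3: F[0] = Y
Query 4: U[0] = G
Query 5: L[0] = O

Answer: W O Y G O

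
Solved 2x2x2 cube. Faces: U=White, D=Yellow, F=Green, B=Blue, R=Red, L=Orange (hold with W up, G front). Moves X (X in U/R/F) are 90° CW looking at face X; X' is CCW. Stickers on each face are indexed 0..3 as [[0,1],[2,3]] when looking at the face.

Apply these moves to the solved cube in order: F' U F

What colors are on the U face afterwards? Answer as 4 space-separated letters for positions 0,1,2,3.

Answer: R W W G

Derivation:
After move 1 (F'): F=GGGG U=WWRR R=YRYR D=OOYY L=OWOW
After move 2 (U): U=RWRW F=YRGG R=BBYR B=OWBB L=GGOW
After move 3 (F): F=GYGR U=RWWG R=RBWR D=YBYY L=GOOO
Query: U face = RWWG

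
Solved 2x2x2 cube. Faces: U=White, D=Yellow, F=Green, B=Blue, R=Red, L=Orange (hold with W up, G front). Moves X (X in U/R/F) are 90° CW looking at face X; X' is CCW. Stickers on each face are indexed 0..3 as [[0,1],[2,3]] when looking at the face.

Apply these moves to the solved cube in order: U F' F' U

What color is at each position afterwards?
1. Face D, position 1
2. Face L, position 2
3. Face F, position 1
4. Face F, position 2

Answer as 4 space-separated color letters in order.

After move 1 (U): U=WWWW F=RRGG R=BBRR B=OOBB L=GGOO
After move 2 (F'): F=RGRG U=WWBR R=YBYR D=GOYY L=GWOW
After move 3 (F'): F=GGRR U=WWYY R=OBGR D=WWYY L=GROB
After move 4 (U): U=YWYW F=OBRR R=OOGR B=GRBB L=GGOB
Query 1: D[1] = W
Query 2: L[2] = O
Query 3: F[1] = B
Query 4: F[2] = R

Answer: W O B R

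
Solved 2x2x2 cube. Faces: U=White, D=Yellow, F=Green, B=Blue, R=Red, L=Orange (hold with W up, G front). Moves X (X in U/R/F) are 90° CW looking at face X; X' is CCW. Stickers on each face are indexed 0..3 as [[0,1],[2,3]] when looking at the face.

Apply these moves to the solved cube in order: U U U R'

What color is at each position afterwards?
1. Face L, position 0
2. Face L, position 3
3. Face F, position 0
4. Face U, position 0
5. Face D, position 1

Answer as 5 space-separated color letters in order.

Answer: B O O W O

Derivation:
After move 1 (U): U=WWWW F=RRGG R=BBRR B=OOBB L=GGOO
After move 2 (U): U=WWWW F=BBGG R=OORR B=GGBB L=RROO
After move 3 (U): U=WWWW F=OOGG R=GGRR B=RRBB L=BBOO
After move 4 (R'): R=GRGR U=WBWR F=OWGW D=YOYG B=YRYB
Query 1: L[0] = B
Query 2: L[3] = O
Query 3: F[0] = O
Query 4: U[0] = W
Query 5: D[1] = O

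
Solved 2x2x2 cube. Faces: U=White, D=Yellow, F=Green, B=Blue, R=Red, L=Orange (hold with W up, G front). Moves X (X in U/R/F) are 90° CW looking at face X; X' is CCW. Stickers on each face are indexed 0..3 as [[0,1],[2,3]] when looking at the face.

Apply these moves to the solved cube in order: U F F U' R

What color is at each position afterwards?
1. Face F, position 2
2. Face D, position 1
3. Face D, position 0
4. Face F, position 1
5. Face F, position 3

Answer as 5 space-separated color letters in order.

Answer: R B W W Y

Derivation:
After move 1 (U): U=WWWW F=RRGG R=BBRR B=OOBB L=GGOO
After move 2 (F): F=GRGR U=WWOG R=WBWR D=RBYY L=GYOY
After move 3 (F): F=GGRR U=WWYY R=OBGR D=WWYY L=GROB
After move 4 (U'): U=WYWY F=GRRR R=GGGR B=OBBB L=OOOB
After move 5 (R): R=GGRG U=WRWR F=GWRY D=WBYO B=YBYB
Query 1: F[2] = R
Query 2: D[1] = B
Query 3: D[0] = W
Query 4: F[1] = W
Query 5: F[3] = Y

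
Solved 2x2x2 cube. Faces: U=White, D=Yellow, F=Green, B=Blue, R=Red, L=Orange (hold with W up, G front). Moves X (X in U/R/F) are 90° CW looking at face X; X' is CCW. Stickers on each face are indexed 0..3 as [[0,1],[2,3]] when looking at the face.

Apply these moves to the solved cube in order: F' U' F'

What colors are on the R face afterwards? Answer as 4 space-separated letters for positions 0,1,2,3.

After move 1 (F'): F=GGGG U=WWRR R=YRYR D=OOYY L=OWOW
After move 2 (U'): U=WRWR F=OWGG R=GGYR B=YRBB L=BBOW
After move 3 (F'): F=WGOG U=WRGY R=OGOR D=BWYY L=BROW
Query: R face = OGOR

Answer: O G O R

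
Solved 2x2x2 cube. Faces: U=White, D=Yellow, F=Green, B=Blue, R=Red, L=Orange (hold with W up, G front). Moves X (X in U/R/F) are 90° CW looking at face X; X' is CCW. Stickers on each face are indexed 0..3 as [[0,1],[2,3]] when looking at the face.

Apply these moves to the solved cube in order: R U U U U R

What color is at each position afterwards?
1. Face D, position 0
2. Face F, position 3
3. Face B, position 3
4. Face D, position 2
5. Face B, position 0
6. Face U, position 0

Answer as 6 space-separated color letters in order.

Answer: Y B B Y G W

Derivation:
After move 1 (R): R=RRRR U=WGWG F=GYGY D=YBYB B=WBWB
After move 2 (U): U=WWGG F=RRGY R=WBRR B=OOWB L=GYOO
After move 3 (U): U=GWGW F=WBGY R=OORR B=GYWB L=RROO
After move 4 (U): U=GGWW F=OOGY R=GYRR B=RRWB L=WBOO
After move 5 (U): U=WGWG F=GYGY R=RRRR B=WBWB L=OOOO
After move 6 (R): R=RRRR U=WYWY F=GBGB D=YWYW B=GBGB
Query 1: D[0] = Y
Query 2: F[3] = B
Query 3: B[3] = B
Query 4: D[2] = Y
Query 5: B[0] = G
Query 6: U[0] = W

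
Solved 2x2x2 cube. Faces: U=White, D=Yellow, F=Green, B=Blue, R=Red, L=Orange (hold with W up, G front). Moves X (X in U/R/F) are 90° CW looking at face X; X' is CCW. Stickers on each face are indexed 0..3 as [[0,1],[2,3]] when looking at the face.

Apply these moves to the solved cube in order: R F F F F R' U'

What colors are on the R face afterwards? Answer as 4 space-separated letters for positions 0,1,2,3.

After move 1 (R): R=RRRR U=WGWG F=GYGY D=YBYB B=WBWB
After move 2 (F): F=GGYY U=WGOO R=WRGR D=RRYB L=OYOB
After move 3 (F): F=YGYG U=WGBY R=OROR D=GWYB L=OROR
After move 4 (F): F=YYGG U=WGRR R=BRYR D=OOYB L=OGOW
After move 5 (F): F=GYGY U=WGWG R=RRRR D=YBYB L=OOOO
After move 6 (R'): R=RRRR U=WWWW F=GGGG D=YYYY B=BBBB
After move 7 (U'): U=WWWW F=OOGG R=GGRR B=RRBB L=BBOO
Query: R face = GGRR

Answer: G G R R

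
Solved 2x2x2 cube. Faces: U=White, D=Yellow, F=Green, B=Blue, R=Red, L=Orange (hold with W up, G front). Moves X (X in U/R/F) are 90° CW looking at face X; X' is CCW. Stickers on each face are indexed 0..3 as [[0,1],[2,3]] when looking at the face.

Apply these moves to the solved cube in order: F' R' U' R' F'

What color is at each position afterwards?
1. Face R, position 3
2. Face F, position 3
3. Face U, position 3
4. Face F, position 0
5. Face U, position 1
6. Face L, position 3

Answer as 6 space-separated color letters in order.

Answer: Y G G B O W

Derivation:
After move 1 (F'): F=GGGG U=WWRR R=YRYR D=OOYY L=OWOW
After move 2 (R'): R=RRYY U=WBRB F=GWGR D=OGYG B=YBOB
After move 3 (U'): U=BBWR F=OWGR R=GWYY B=RROB L=YBOW
After move 4 (R'): R=WYGY U=BOWR F=OBGR D=OWYR B=GRGB
After move 5 (F'): F=BROG U=BOWG R=WYOY D=BWYR L=YROW
Query 1: R[3] = Y
Query 2: F[3] = G
Query 3: U[3] = G
Query 4: F[0] = B
Query 5: U[1] = O
Query 6: L[3] = W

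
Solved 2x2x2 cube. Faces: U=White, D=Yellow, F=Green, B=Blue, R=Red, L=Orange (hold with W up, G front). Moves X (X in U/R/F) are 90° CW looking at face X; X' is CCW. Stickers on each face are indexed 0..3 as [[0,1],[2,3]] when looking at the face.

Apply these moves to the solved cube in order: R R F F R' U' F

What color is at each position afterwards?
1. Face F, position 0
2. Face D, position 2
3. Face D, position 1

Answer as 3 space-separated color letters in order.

After move 1 (R): R=RRRR U=WGWG F=GYGY D=YBYB B=WBWB
After move 2 (R): R=RRRR U=WYWY F=GBGB D=YWYW B=GBGB
After move 3 (F): F=GGBB U=WYOO R=WRYR D=RRYW L=OYOW
After move 4 (F): F=BGBG U=WYWY R=OROR D=YWYW L=OROR
After move 5 (R'): R=RROO U=WGWG F=BYBY D=YGYG B=WBWB
After move 6 (U'): U=GGWW F=ORBY R=BYOO B=RRWB L=WBOR
After move 7 (F): F=BOYR U=GGRB R=WYWO D=OBYG L=WYOG
Query 1: F[0] = B
Query 2: D[2] = Y
Query 3: D[1] = B

Answer: B Y B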